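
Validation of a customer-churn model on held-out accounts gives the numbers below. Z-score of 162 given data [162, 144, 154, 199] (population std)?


μ = 164.75, σ = 20.7771
z = (162 - 164.75)/20.7771 = -0.1324

-0.1324


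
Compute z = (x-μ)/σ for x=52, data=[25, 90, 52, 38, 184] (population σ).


μ = 77.8, σ = 57.3843
z = (52 - 77.8)/57.3843 = -0.4496

-0.4496


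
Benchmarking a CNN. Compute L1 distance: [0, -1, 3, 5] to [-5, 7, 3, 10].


d = |0+ 5| + |-1-7| + |3-3| + |5-10|
  = 5 + 8 + 0 + 5
  = 18

18


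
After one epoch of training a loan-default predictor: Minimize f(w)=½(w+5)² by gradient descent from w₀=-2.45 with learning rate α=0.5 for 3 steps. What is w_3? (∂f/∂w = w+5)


step 1: grad = -2.45+5 = 2.55; w = -2.45 - 0.5·(2.55) = -3.725
step 2: grad = -3.725+5 = 1.275; w = -3.725 - 0.5·(1.275) = -4.3625
step 3: grad = -4.3625+5 = 0.6375; w = -4.3625 - 0.5·(0.6375) = -4.68125

-4.68125


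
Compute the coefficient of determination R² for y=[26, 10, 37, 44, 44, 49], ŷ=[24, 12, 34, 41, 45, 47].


ȳ = 35
SS_res = Σ(y-ŷ)² = 31
SS_tot = Σ(y-ȳ)² = 1068
R² = 1 - SS_res/SS_tot = 1 - 0.029 = 0.971

0.971


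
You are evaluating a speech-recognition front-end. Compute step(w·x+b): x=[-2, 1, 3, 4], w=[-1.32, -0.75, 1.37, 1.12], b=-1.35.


z = (-2)·(-1.32) + (1)·(-0.75) + (3)·(1.37) + (4)·(1.12) - 1.35
  = 9.13
step(z) = 1 (z≥0)

1


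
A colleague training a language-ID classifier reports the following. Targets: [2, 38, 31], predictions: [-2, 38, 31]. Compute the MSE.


Squared errors: (2+ 2)²=16, (38-38)²=0, (31-31)²=0
Sum = 16
MSE = 16/3 = 16/3

16/3


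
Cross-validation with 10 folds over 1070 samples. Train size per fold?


Fold size = 1070/10 = 107
Training per fold = 1070 - 107 = 963

963


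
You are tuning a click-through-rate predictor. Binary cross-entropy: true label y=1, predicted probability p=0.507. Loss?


BCE = -[y·ln(p) + (1-y)·ln(1-p)]
= -1·ln(0.507) - 0
= -ln(0.507) = 0.6792

0.6792


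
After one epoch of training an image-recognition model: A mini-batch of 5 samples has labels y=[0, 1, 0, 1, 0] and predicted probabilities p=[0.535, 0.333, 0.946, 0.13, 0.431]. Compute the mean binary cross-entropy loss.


L[0] = -ln(1-0.535) = -ln(0.465) = 0.7657
L[1] = -ln(0.333) = 1.0996
L[2] = -ln(1-0.946) = -ln(0.054) = 2.9188
L[3] = -ln(0.13) = 2.0402
L[4] = -ln(1-0.431) = -ln(0.569) = 0.5639
mean = (0.7657 + 1.0996 + 2.9188 + 2.0402 + 0.5639)/5 = 1.4776

1.4776


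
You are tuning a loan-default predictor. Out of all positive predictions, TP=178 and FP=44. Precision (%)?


Precision = TP/(TP+FP)
= 178/(178+44)
= 178/222 = 80.18%

80.18%


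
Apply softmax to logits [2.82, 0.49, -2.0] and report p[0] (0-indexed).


Exponentials: e^2.82=16.7769, e^0.49=1.6323, e^-2.0=0.1353
Sum = 18.5445
Softmax = [0.9047, 0.088, 0.0073]
p[0] = 16.7769/18.5445 = 0.9047

0.9047


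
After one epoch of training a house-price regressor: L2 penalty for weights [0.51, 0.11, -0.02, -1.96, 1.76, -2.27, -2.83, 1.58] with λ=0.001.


‖w‖₂² = (0.51)² + (0.11)² + (-0.02)² + (-1.96)² + (1.76)² + (-2.27)² + (-2.83)² + (1.58)²
     = 0.2601 + 0.0121 + 0.0004 + 3.8416 + 3.0976 + 5.1529 + 8.0089 + 2.4964
     = 22.87
λ·‖w‖₂² = 0.001·22.87 = 0.02287

0.02287


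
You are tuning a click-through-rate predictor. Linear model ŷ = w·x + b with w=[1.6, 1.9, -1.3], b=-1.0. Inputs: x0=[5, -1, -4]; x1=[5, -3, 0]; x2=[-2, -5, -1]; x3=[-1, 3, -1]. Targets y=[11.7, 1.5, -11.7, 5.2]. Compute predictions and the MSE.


ŷ0 = (1.6)·(5) + (1.9)·(-1) + (-1.3)·(-4) - 1.0 = 10.3
ŷ1 = (1.6)·(5) + (1.9)·(-3) + (-1.3)·(0) - 1.0 = 1.3
ŷ2 = (1.6)·(-2) + (1.9)·(-5) + (-1.3)·(-1) - 1.0 = -12.4
ŷ3 = (1.6)·(-1) + (1.9)·(3) + (-1.3)·(-1) - 1.0 = 4.4
errors² = [1.96, 0.04, 0.49, 0.64]
MSE = 3.1300/4 = 0.7825

0.7825


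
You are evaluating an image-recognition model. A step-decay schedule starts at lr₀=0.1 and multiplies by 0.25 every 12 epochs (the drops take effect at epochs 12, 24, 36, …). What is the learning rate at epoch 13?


n_drops = ⌊13/12⌋ = 1
lr = 0.1·0.25^1 = 0.1·0.25 = 0.025

0.025


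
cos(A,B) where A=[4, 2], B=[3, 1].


A·B = 4·3 + 2·1 = 14
‖A‖ = √20 = 4.4721, ‖B‖ = √10 = 3.1623
cos = 14/(√20·√10) = 14/√200 = 0.9899

0.9899


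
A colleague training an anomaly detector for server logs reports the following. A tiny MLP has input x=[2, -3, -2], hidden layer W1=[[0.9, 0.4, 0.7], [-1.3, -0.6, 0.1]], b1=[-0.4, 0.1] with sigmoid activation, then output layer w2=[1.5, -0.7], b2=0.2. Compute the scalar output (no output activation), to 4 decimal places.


z1[0] = (0.9)·(2) + (0.4)·(-3) + (0.7)·(-2) - 0.4 = -1.2
z1[1] = (-1.3)·(2) + (-0.6)·(-3) + (0.1)·(-2) + 0.1 = -0.9
h = sigmoid(z1) = [0.2315, 0.2891]
output = (1.5)·(0.2315) + (-0.7)·(0.2891) + 0.2 = 0.3449

0.3449


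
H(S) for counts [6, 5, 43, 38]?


Probabilities: [6/92, 5/92, 43/92, 38/92] ≈ [0.0652, 0.0543, 0.4674, 0.413]
H = -((6/92)·log₂(6/92) + (5/92)·log₂(5/92) + (43/92)·log₂(43/92) + (38/92)·log₂(38/92))
  = 1.525 bits

1.525 bits


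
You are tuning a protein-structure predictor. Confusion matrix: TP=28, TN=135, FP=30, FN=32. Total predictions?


Total = TP + TN + FP + FN
= 28 + 135 + 30 + 32
= 225
(Predicted positive: 58, predicted negative: 167)

225


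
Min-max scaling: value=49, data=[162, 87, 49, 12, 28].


min=12, max=162
(49-12)/(162-12) = 37/150 = 0.2467

0.2467


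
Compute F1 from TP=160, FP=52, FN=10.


Precision = 160/212 = 0.7547
Recall = 160/170 = 0.9412
F1 = 2·P·R/(P+R) = 2·TP/(2·TP+FP+FN) = 320/(320+52+10) = 320/382 = 0.8377

0.8377


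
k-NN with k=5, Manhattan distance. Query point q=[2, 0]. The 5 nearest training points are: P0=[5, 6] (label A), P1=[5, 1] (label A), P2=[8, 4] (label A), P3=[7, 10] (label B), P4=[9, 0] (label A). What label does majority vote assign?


d(q,P0) = 9  (label A)
d(q,P1) = 4  (label A)
d(q,P2) = 10  (label A)
d(q,P3) = 15  (label B)
d(q,P4) = 7  (label A)
Votes: A=4, B=1
Majority → A

A


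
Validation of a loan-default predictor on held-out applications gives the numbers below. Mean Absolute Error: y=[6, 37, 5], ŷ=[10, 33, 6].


Absolute errors: |6-10|=4, |37-33|=4, |5-6|=1
Sum = 9
MAE = 9/3 = 3

3


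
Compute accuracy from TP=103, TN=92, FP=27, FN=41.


Accuracy = (TP+TN)/(TP+TN+FP+FN)
= (103+92)/(263)
= 195/263 = 74.14%

74.14%


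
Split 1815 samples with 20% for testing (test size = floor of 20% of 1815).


Test = ⌊1815·20/100⌋ = 363
Train = 1815 - 363 = 1452

Train: 1452, Test: 363


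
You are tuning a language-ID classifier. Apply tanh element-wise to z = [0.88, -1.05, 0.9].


tanh(0.88) = 0.7064
tanh(-1.05) = -0.7818
tanh(0.9) = 0.7163
result = [0.7064, -0.7818, 0.7163]

[0.7064, -0.7818, 0.7163]


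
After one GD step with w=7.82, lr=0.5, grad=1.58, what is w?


w_new = w - α·∇
= 7.82 - 0.5·1.58
= 7.82 - 0.79
= 7.03

7.03


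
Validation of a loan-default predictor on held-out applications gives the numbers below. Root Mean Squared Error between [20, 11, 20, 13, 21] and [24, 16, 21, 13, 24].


MSE = 51/5 = 10.2
RMSE = √(51/5) = 3.1937

3.1937


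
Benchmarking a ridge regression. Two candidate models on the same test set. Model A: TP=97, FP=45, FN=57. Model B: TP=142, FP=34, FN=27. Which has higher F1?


Model A: P=97/142=0.6831, R=97/154=0.6299, F1=2PR/(P+R)=2TP/(2TP+FP+FN)=194/296=0.6554
Model B: P=142/176=0.8068, R=142/169=0.8402, F1=2PR/(P+R)=2TP/(2TP+FP+FN)=284/345=0.8232
0.6554 < 0.8232 → Model B

Model B


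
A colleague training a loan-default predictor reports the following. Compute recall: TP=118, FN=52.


Recall = TP/(TP+FN)
= 118/(118+52)
= 118/170 = 69.41%

69.41%


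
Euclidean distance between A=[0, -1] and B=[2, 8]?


d = √((0-2)² + (-1-8)²)
  = √(4 + 81)
  = √85 = 9.2195

9.2195


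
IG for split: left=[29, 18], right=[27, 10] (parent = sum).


Parent = [56, 28], H_parent = 0.9183
H_left = 0.9601 (n=47), H_right = 0.8419 (n=37)
H_children = (47/84)·0.9601 + (37/84)·0.8419 = 0.908
IG = 0.9183 - 0.908 = 0.0103

0.0103


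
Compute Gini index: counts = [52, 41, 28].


Probabilities: [52/121, 41/121, 28/121] ≈ [0.4298, 0.3388, 0.2314]
Σpᵢ² = (2704 + 1681 + 784)/121² = 5169/14641
Gini = 1 - Σpᵢ² = 1 - 5169/14641 = 0.647

0.647


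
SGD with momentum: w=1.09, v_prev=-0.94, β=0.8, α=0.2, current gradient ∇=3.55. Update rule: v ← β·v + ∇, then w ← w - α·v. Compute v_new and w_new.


v_new = 0.8·-0.94 + 3.55 = -0.752 + 3.55 = 2.798
w_new = 1.09 - 0.2·2.798 = 1.09 - 0.5596 = 0.5304

v_new=2.798, w_new=0.5304


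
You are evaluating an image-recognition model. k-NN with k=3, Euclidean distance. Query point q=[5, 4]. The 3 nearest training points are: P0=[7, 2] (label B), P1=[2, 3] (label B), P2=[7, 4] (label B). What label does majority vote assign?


d(q,P0) = 2.8284  (label B)
d(q,P1) = 3.1623  (label B)
d(q,P2) = 2.0  (label B)
Votes: A=0, B=3
Majority → B

B


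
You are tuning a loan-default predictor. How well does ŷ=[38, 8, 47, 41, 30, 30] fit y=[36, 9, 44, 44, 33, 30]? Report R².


ȳ = 32.6667
SS_res = Σ(y-ŷ)² = 32
SS_tot = Σ(y-ȳ)² = 835.33
R² = 1 - SS_res/SS_tot = 1 - 0.0383 = 0.9617

0.9617


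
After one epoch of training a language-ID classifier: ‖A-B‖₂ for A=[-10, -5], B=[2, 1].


d = √((-10-2)² + (-5-1)²)
  = √(144 + 36)
  = √180 = 13.4164

13.4164


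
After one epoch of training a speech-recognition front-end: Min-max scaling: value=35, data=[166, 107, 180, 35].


min=35, max=180
(35-35)/(180-35) = 0/145 = 0.0

0.0


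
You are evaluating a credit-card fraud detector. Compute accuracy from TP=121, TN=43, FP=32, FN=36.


Accuracy = (TP+TN)/(TP+TN+FP+FN)
= (121+43)/(232)
= 164/232 = 70.69%

70.69%


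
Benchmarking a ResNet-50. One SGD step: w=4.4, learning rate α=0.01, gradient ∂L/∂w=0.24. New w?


w_new = w - α·∇
= 4.4 - 0.01·0.24
= 4.4 - 0.0024
= 4.3976

4.3976


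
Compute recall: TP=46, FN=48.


Recall = TP/(TP+FN)
= 46/(46+48)
= 46/94 = 48.94%

48.94%


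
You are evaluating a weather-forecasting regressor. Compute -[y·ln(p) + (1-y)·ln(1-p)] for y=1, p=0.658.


BCE = -[y·ln(p) + (1-y)·ln(1-p)]
= -1·ln(0.658) - 0
= -ln(0.658) = 0.4186

0.4186


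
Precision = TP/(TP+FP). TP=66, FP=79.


Precision = TP/(TP+FP)
= 66/(66+79)
= 66/145 = 45.52%

45.52%


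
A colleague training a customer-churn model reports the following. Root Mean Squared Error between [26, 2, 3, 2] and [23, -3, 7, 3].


MSE = 51/4 = 12.75
RMSE = √(51/4) = 3.5707

3.5707


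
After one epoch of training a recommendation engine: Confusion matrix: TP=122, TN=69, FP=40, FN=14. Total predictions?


Total = TP + TN + FP + FN
= 122 + 69 + 40 + 14
= 245
(Predicted positive: 162, predicted negative: 83)

245


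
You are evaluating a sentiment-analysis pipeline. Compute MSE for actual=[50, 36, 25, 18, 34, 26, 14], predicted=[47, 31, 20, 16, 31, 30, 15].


Squared errors: (50-47)²=9, (36-31)²=25, (25-20)²=25, (18-16)²=4, (34-31)²=9, (26-30)²=16, (14-15)²=1
Sum = 89
MSE = 89/7 = 89/7

89/7


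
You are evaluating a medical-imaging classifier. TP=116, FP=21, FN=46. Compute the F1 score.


Precision = 116/137 = 0.8467
Recall = 116/162 = 0.716
F1 = 2·P·R/(P+R) = 2·TP/(2·TP+FP+FN) = 232/(232+21+46) = 232/299 = 0.7759

0.7759


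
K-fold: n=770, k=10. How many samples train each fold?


Fold size = 770/10 = 77
Training per fold = 770 - 77 = 693

693


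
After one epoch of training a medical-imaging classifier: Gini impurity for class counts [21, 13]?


Probabilities: [21/34, 13/34] ≈ [0.6176, 0.3824]
Σpᵢ² = (441 + 169)/34² = 610/1156
Gini = 1 - Σpᵢ² = 1 - 610/1156 = 0.4723

0.4723


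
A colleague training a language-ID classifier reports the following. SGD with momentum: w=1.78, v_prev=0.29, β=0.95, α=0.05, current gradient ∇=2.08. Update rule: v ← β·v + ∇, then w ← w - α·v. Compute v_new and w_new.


v_new = 0.95·0.29 + 2.08 = 0.2755 + 2.08 = 2.3555
w_new = 1.78 - 0.05·2.3555 = 1.78 - 0.117775 = 1.662225

v_new=2.3555, w_new=1.662225


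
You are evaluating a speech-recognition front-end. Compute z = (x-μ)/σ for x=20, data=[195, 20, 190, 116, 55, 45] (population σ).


μ = 103.5, σ = 69.2309
z = (20 - 103.5)/69.2309 = -1.2061

-1.2061


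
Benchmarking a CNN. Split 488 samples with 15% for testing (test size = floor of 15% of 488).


Test = ⌊488·15/100⌋ = 73
Train = 488 - 73 = 415

Train: 415, Test: 73


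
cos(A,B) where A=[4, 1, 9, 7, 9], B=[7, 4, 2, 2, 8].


A·B = 4·7 + 1·4 + 9·2 + 7·2 + 9·8 = 136
‖A‖ = √228 = 15.0997, ‖B‖ = √137 = 11.7047
cos = 136/(√228·√137) = 136/√31236 = 0.7695

0.7695


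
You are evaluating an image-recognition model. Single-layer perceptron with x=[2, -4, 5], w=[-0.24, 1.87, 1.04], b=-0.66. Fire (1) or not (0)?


z = (2)·(-0.24) + (-4)·(1.87) + (5)·(1.04) - 0.66
  = -3.42
step(z) = 0 (z<0)

0


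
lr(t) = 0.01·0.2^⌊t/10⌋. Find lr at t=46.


n_drops = ⌊46/10⌋ = 4
lr = 0.01·0.2^4 = 0.01·0.0016 = 0.000016

0.000016


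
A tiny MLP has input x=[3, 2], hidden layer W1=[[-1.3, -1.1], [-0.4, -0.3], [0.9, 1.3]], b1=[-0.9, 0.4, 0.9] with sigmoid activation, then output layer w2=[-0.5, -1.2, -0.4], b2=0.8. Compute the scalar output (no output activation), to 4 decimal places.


z1[0] = (-1.3)·(3) + (-1.1)·(2) - 0.9 = -7.0
z1[1] = (-0.4)·(3) + (-0.3)·(2) + 0.4 = -1.4
z1[2] = (0.9)·(3) + (1.3)·(2) + 0.9 = 6.2
h = sigmoid(z1) = [0.0009, 0.1978, 0.998]
output = (-0.5)·(0.0009) + (-1.2)·(0.1978) + (-0.4)·(0.998) + 0.8 = 0.163

0.163


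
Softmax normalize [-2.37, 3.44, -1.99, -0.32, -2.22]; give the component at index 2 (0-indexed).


Exponentials: e^-2.37=0.0935, e^3.44=31.187, e^-1.99=0.1367, e^-0.32=0.7261, e^-2.22=0.1086
Sum = 32.2519
Softmax = [0.0029, 0.967, 0.0042, 0.0225, 0.0034]
p[2] = 0.1367/32.2519 = 0.0042

0.0042


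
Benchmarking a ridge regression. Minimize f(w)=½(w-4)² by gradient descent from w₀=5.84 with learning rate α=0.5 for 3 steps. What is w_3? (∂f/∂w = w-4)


step 1: grad = 5.84-4 = 1.84; w = 5.84 - 0.5·(1.84) = 4.92
step 2: grad = 4.92-4 = 0.92; w = 4.92 - 0.5·(0.92) = 4.46
step 3: grad = 4.46-4 = 0.46; w = 4.46 - 0.5·(0.46) = 4.23

4.23


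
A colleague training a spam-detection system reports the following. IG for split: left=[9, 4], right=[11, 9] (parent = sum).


Parent = [20, 13], H_parent = 0.9673
H_left = 0.8905 (n=13), H_right = 0.9928 (n=20)
H_children = (13/33)·0.8905 + (20/33)·0.9928 = 0.9525
IG = 0.9673 - 0.9525 = 0.0148

0.0148


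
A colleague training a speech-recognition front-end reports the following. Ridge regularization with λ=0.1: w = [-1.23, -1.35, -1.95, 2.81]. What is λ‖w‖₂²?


‖w‖₂² = (-1.23)² + (-1.35)² + (-1.95)² + (2.81)²
     = 1.5129 + 1.8225 + 3.8025 + 7.8961
     = 15.034
λ·‖w‖₂² = 0.1·15.034 = 1.5034

1.5034


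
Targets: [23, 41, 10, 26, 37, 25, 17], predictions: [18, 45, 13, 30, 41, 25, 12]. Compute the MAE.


Absolute errors: |23-18|=5, |41-45|=4, |10-13|=3, |26-30|=4, |37-41|=4, |25-25|=0, |17-12|=5
Sum = 25
MAE = 25/7 = 25/7

25/7


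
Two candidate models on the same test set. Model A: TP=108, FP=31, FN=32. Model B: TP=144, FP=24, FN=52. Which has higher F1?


Model A: P=108/139=0.777, R=108/140=0.7714, F1=2PR/(P+R)=2TP/(2TP+FP+FN)=216/279=0.7742
Model B: P=144/168=0.8571, R=144/196=0.7347, F1=2PR/(P+R)=2TP/(2TP+FP+FN)=288/364=0.7912
0.7742 < 0.7912 → Model B

Model B


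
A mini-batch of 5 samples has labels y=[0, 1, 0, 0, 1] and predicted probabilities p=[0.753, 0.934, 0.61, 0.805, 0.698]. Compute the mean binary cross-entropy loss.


L[0] = -ln(1-0.753) = -ln(0.247) = 1.3984
L[1] = -ln(0.934) = 0.0683
L[2] = -ln(1-0.61) = -ln(0.39) = 0.9416
L[3] = -ln(1-0.805) = -ln(0.195) = 1.6348
L[4] = -ln(0.698) = 0.3595
mean = (1.3984 + 0.0683 + 0.9416 + 1.6348 + 0.3595)/5 = 0.8805

0.8805


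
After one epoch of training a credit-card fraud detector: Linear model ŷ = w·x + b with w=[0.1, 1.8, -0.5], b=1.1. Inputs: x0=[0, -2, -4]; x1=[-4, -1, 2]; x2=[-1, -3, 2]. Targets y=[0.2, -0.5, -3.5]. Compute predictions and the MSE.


ŷ0 = (0.1)·(0) + (1.8)·(-2) + (-0.5)·(-4) + 1.1 = -0.5
ŷ1 = (0.1)·(-4) + (1.8)·(-1) + (-0.5)·(2) + 1.1 = -2.1
ŷ2 = (0.1)·(-1) + (1.8)·(-3) + (-0.5)·(2) + 1.1 = -5.4
errors² = [0.49, 2.56, 3.61]
MSE = 6.6600/3 = 2.22

2.22


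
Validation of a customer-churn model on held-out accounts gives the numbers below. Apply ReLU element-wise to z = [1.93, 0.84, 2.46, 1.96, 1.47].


ReLU(1.93) = max(0, 1.93) = 1.93
ReLU(0.84) = max(0, 0.84) = 0.84
ReLU(2.46) = max(0, 2.46) = 2.46
ReLU(1.96) = max(0, 1.96) = 1.96
ReLU(1.47) = max(0, 1.47) = 1.47
result = [1.93, 0.84, 2.46, 1.96, 1.47]

[1.93, 0.84, 2.46, 1.96, 1.47]


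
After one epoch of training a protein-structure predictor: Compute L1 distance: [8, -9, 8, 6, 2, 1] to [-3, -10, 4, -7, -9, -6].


d = |8+ 3| + |-9+ 10| + |8-4| + |6+ 7| + |2+ 9| + |1+ 6|
  = 11 + 1 + 4 + 13 + 11 + 7
  = 47

47


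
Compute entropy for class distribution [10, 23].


Probabilities: [10/33, 23/33] ≈ [0.303, 0.697]
H = -((10/33)·log₂(10/33) + (23/33)·log₂(23/33))
  = 0.885 bits

0.885 bits


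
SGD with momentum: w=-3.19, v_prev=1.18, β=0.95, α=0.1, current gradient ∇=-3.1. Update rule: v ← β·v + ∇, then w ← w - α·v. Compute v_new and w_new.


v_new = 0.95·1.18 - 3.1 = 1.121 - 3.1 = -1.979
w_new = -3.19 - 0.1·-1.979 = -3.19 + 0.1979 = -2.9921

v_new=-1.979, w_new=-2.9921


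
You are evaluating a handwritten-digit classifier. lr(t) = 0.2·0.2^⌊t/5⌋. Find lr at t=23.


n_drops = ⌊23/5⌋ = 4
lr = 0.2·0.2^4 = 0.2·0.0016 = 0.00032

0.00032


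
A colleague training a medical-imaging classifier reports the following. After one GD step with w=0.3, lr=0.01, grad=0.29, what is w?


w_new = w - α·∇
= 0.3 - 0.01·0.29
= 0.3 - 0.0029
= 0.2971

0.2971


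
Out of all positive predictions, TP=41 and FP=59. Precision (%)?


Precision = TP/(TP+FP)
= 41/(41+59)
= 41/100 = 41.0%

41.0%


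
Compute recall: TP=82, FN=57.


Recall = TP/(TP+FN)
= 82/(82+57)
= 82/139 = 58.99%

58.99%


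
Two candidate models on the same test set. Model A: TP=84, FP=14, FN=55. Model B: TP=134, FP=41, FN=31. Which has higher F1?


Model A: P=84/98=0.8571, R=84/139=0.6043, F1=2PR/(P+R)=2TP/(2TP+FP+FN)=168/237=0.7089
Model B: P=134/175=0.7657, R=134/165=0.8121, F1=2PR/(P+R)=2TP/(2TP+FP+FN)=268/340=0.7882
0.7089 < 0.7882 → Model B

Model B


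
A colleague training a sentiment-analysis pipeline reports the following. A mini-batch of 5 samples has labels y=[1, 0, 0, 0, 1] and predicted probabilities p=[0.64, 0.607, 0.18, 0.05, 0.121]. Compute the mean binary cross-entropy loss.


L[0] = -ln(0.64) = 0.4463
L[1] = -ln(1-0.607) = -ln(0.393) = 0.9339
L[2] = -ln(1-0.18) = -ln(0.82) = 0.1985
L[3] = -ln(1-0.05) = -ln(0.95) = 0.0513
L[4] = -ln(0.121) = 2.112
mean = (0.4463 + 0.9339 + 0.1985 + 0.0513 + 2.112)/5 = 0.7484

0.7484


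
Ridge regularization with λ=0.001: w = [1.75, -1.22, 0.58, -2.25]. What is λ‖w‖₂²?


‖w‖₂² = (1.75)² + (-1.22)² + (0.58)² + (-2.25)²
     = 3.0625 + 1.4884 + 0.3364 + 5.0625
     = 9.9498
λ·‖w‖₂² = 0.001·9.9498 = 0.00995

0.00995


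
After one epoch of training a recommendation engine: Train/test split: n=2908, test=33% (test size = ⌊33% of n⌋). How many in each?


Test = ⌊2908·33/100⌋ = 959
Train = 2908 - 959 = 1949

Train: 1949, Test: 959


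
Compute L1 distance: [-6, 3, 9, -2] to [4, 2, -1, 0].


d = |-6-4| + |3-2| + |9+ 1| + |-2-0|
  = 10 + 1 + 10 + 2
  = 23

23


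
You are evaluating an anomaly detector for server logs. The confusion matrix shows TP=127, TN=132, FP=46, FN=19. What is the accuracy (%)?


Accuracy = (TP+TN)/(TP+TN+FP+FN)
= (127+132)/(324)
= 259/324 = 79.94%

79.94%


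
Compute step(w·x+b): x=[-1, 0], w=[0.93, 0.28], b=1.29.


z = (-1)·(0.93) + (0)·(0.28) + 1.29
  = 0.36
step(z) = 1 (z≥0)

1


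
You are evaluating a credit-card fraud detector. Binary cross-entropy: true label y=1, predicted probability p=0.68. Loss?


BCE = -[y·ln(p) + (1-y)·ln(1-p)]
= -1·ln(0.68) - 0
= -ln(0.68) = 0.3857

0.3857


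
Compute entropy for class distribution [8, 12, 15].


Probabilities: [8/35, 12/35, 15/35] ≈ [0.2286, 0.3429, 0.4286]
H = -((8/35)·log₂(8/35) + (12/35)·log₂(12/35) + (15/35)·log₂(15/35))
  = 1.5401 bits

1.5401 bits


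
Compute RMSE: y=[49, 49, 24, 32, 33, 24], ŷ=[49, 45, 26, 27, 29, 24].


MSE = 61/6 = 10.1667
RMSE = √(61/6) = 3.1885

3.1885


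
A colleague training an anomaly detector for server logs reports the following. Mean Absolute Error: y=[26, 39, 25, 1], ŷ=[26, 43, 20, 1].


Absolute errors: |26-26|=0, |39-43|=4, |25-20|=5, |1-1|=0
Sum = 9
MAE = 9/4 = 9/4

9/4


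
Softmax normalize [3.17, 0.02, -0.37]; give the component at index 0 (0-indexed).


Exponentials: e^3.17=23.8075, e^0.02=1.0202, e^-0.37=0.6907
Sum = 25.5184
Softmax = [0.933, 0.04, 0.0271]
p[0] = 23.8075/25.5184 = 0.933

0.933


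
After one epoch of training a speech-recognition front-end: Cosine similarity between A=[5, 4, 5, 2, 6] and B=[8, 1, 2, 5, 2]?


A·B = 5·8 + 4·1 + 5·2 + 2·5 + 6·2 = 76
‖A‖ = √106 = 10.2956, ‖B‖ = √98 = 9.8995
cos = 76/(√106·√98) = 76/√10388 = 0.7457

0.7457


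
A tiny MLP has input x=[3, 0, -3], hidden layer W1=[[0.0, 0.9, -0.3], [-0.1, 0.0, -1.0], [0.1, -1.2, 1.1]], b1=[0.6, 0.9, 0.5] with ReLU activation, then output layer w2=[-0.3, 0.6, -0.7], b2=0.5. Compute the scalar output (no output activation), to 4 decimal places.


z1[0] = (0.0)·(3) + (0.9)·(0) + (-0.3)·(-3) + 0.6 = 1.5
z1[1] = (-0.1)·(3) + (0.0)·(0) + (-1.0)·(-3) + 0.9 = 3.6
z1[2] = (0.1)·(3) + (-1.2)·(0) + (1.1)·(-3) + 0.5 = -2.5
h = ReLU(z1) = [1.5, 3.6, 0.0]
output = (-0.3)·(1.5) + (0.6)·(3.6) + (-0.7)·(0.0) + 0.5 = 2.21

2.21


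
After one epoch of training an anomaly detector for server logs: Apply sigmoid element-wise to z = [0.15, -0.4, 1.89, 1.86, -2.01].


σ(0.15) = 1/(1+e^-0.15) = 0.5374
σ(-0.4) = 1/(1+e^0.4) = 0.4013
σ(1.89) = 1/(1+e^-1.89) = 0.8688
σ(1.86) = 1/(1+e^-1.86) = 0.8653
σ(-2.01) = 1/(1+e^2.01) = 0.1182
result = [0.5374, 0.4013, 0.8688, 0.8653, 0.1182]

[0.5374, 0.4013, 0.8688, 0.8653, 0.1182]


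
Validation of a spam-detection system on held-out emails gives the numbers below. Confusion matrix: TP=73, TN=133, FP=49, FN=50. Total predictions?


Total = TP + TN + FP + FN
= 73 + 133 + 49 + 50
= 305
(Predicted positive: 122, predicted negative: 183)

305


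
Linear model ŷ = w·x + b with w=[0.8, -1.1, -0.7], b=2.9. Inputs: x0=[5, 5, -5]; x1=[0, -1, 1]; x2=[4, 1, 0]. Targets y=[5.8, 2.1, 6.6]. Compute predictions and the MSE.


ŷ0 = (0.8)·(5) + (-1.1)·(5) + (-0.7)·(-5) + 2.9 = 4.9
ŷ1 = (0.8)·(0) + (-1.1)·(-1) + (-0.7)·(1) + 2.9 = 3.3
ŷ2 = (0.8)·(4) + (-1.1)·(1) + (-0.7)·(0) + 2.9 = 5.0
errors² = [0.81, 1.44, 2.56]
MSE = 4.8100/3 = 1.6033

1.6033


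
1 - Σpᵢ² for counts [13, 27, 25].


Probabilities: [13/65, 27/65, 25/65] ≈ [0.2, 0.4154, 0.3846]
Σpᵢ² = (169 + 729 + 625)/65² = 1523/4225
Gini = 1 - Σpᵢ² = 1 - 1523/4225 = 0.6395

0.6395


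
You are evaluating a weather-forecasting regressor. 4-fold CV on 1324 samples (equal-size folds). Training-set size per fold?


Fold size = 1324/4 = 331
Training per fold = 1324 - 331 = 993

993


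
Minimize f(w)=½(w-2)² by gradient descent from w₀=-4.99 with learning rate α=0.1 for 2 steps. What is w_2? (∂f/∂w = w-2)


step 1: grad = -4.99-2 = -6.99; w = -4.99 - 0.1·(-6.99) = -4.291
step 2: grad = -4.291-2 = -6.291; w = -4.291 - 0.1·(-6.291) = -3.6619

-3.6619


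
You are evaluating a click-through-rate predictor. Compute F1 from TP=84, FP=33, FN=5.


Precision = 84/117 = 0.7179
Recall = 84/89 = 0.9438
F1 = 2·P·R/(P+R) = 2·TP/(2·TP+FP+FN) = 168/(168+33+5) = 168/206 = 0.8155

0.8155


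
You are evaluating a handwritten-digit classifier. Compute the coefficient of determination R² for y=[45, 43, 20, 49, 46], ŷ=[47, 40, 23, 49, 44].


ȳ = 40.6
SS_res = Σ(y-ŷ)² = 26
SS_tot = Σ(y-ȳ)² = 549.2
R² = 1 - SS_res/SS_tot = 1 - 0.0473 = 0.9527

0.9527


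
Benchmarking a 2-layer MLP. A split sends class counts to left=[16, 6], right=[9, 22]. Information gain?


Parent = [25, 28], H_parent = 0.9977
H_left = 0.8454 (n=22), H_right = 0.8691 (n=31)
H_children = (22/53)·0.8454 + (31/53)·0.8691 = 0.8593
IG = 0.9977 - 0.8593 = 0.1384

0.1384


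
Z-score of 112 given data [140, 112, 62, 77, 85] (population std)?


μ = 95.2, σ = 27.6651
z = (112 - 95.2)/27.6651 = 0.6073

0.6073


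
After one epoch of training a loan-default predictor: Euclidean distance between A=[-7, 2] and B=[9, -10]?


d = √((-7-9)² + (2+ 10)²)
  = √(256 + 144)
  = √400 = 20.0

20.0


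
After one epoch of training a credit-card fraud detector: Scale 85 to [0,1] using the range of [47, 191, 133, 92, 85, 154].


min=47, max=191
(85-47)/(191-47) = 38/144 = 0.2639

0.2639


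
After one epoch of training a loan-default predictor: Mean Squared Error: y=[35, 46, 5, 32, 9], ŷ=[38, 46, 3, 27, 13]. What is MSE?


Squared errors: (35-38)²=9, (46-46)²=0, (5-3)²=4, (32-27)²=25, (9-13)²=16
Sum = 54
MSE = 54/5 = 54/5

54/5


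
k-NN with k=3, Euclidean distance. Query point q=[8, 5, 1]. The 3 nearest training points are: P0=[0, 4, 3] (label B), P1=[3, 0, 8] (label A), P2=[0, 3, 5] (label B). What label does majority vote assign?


d(q,P0) = 8.3066  (label B)
d(q,P1) = 9.9499  (label A)
d(q,P2) = 9.1652  (label B)
Votes: A=1, B=2
Majority → B

B


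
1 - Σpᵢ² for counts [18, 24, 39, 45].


Probabilities: [18/126, 24/126, 39/126, 45/126] ≈ [0.1429, 0.1905, 0.3095, 0.3571]
Σpᵢ² = (324 + 576 + 1521 + 2025)/126² = 4446/15876
Gini = 1 - Σpᵢ² = 1 - 4446/15876 = 0.72

0.72


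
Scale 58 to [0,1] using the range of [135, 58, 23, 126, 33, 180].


min=23, max=180
(58-23)/(180-23) = 35/157 = 0.2229

0.2229


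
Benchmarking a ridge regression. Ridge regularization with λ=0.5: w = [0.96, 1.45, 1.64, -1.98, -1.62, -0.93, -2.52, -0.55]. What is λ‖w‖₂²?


‖w‖₂² = (0.96)² + (1.45)² + (1.64)² + (-1.98)² + (-1.62)² + (-0.93)² + (-2.52)² + (-0.55)²
     = 0.9216 + 2.1025 + 2.6896 + 3.9204 + 2.6244 + 0.8649 + 6.3504 + 0.3025
     = 19.7763
λ·‖w‖₂² = 0.5·19.7763 = 9.88815

9.88815


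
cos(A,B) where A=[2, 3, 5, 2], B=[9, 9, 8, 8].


A·B = 2·9 + 3·9 + 5·8 + 2·8 = 101
‖A‖ = √42 = 6.4807, ‖B‖ = √290 = 17.0294
cos = 101/(√42·√290) = 101/√12180 = 0.9152

0.9152


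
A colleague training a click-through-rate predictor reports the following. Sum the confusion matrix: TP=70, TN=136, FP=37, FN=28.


Total = TP + TN + FP + FN
= 70 + 136 + 37 + 28
= 271
(Predicted positive: 107, predicted negative: 164)

271


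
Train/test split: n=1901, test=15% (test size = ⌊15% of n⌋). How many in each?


Test = ⌊1901·15/100⌋ = 285
Train = 1901 - 285 = 1616

Train: 1616, Test: 285


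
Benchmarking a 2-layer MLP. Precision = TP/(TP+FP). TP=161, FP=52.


Precision = TP/(TP+FP)
= 161/(161+52)
= 161/213 = 75.59%

75.59%


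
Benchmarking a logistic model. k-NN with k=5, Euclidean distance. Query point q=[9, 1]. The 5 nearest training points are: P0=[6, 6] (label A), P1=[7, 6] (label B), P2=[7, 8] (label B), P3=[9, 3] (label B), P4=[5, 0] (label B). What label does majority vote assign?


d(q,P0) = 5.831  (label A)
d(q,P1) = 5.3852  (label B)
d(q,P2) = 7.2801  (label B)
d(q,P3) = 2.0  (label B)
d(q,P4) = 4.1231  (label B)
Votes: A=1, B=4
Majority → B

B


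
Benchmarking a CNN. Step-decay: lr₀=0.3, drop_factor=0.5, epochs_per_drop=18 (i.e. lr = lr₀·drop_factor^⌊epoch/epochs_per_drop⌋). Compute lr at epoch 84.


n_drops = ⌊84/18⌋ = 4
lr = 0.3·0.5^4 = 0.3·0.0625 = 0.01875

0.01875


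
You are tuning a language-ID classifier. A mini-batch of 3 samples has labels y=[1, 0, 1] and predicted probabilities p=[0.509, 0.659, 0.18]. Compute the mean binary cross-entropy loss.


L[0] = -ln(0.509) = 0.6753
L[1] = -ln(1-0.659) = -ln(0.341) = 1.0759
L[2] = -ln(0.18) = 1.7148
mean = (0.6753 + 1.0759 + 1.7148)/3 = 1.1553

1.1553


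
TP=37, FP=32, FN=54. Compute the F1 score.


Precision = 37/69 = 0.5362
Recall = 37/91 = 0.4066
F1 = 2·P·R/(P+R) = 2·TP/(2·TP+FP+FN) = 74/(74+32+54) = 74/160 = 0.4625

0.4625


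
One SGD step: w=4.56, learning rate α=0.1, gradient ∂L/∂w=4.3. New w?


w_new = w - α·∇
= 4.56 - 0.1·4.3
= 4.56 - 0.43
= 4.13

4.13


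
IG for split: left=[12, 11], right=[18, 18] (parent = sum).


Parent = [30, 29], H_parent = 0.9998
H_left = 0.9986 (n=23), H_right = 1 (n=36)
H_children = (23/59)·0.9986 + (36/59)·1 = 0.9995
IG = 0.9998 - 0.9995 = 0.0003

0.0003


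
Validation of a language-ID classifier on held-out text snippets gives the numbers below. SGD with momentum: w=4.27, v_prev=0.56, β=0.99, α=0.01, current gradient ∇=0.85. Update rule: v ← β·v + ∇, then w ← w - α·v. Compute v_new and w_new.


v_new = 0.99·0.56 + 0.85 = 0.5544 + 0.85 = 1.4044
w_new = 4.27 - 0.01·1.4044 = 4.27 - 0.014044 = 4.255956

v_new=1.4044, w_new=4.255956


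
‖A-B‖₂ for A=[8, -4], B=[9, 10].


d = √((8-9)² + (-4-10)²)
  = √(1 + 196)
  = √197 = 14.0357

14.0357


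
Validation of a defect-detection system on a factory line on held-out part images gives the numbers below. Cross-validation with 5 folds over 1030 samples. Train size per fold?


Fold size = 1030/5 = 206
Training per fold = 1030 - 206 = 824

824


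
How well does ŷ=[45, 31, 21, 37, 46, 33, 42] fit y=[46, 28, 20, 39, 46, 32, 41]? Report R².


ȳ = 36
SS_res = Σ(y-ŷ)² = 17
SS_tot = Σ(y-ȳ)² = 570
R² = 1 - SS_res/SS_tot = 1 - 0.0298 = 0.9702

0.9702


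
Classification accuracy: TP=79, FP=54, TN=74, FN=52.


Accuracy = (TP+TN)/(TP+TN+FP+FN)
= (79+74)/(259)
= 153/259 = 59.07%

59.07%


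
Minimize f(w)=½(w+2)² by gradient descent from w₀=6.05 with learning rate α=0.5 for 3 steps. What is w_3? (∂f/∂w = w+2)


step 1: grad = 6.05+2 = 8.05; w = 6.05 - 0.5·(8.05) = 2.025
step 2: grad = 2.025+2 = 4.025; w = 2.025 - 0.5·(4.025) = 0.0125
step 3: grad = 0.0125+2 = 2.0125; w = 0.0125 - 0.5·(2.0125) = -0.99375

-0.99375


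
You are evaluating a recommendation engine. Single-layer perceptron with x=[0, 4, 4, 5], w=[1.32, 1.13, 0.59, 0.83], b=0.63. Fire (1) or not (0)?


z = (0)·(1.32) + (4)·(1.13) + (4)·(0.59) + (5)·(0.83) + 0.63
  = 11.66
step(z) = 1 (z≥0)

1


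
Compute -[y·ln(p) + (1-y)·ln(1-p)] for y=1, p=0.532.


BCE = -[y·ln(p) + (1-y)·ln(1-p)]
= -1·ln(0.532) - 0
= -ln(0.532) = 0.6311

0.6311


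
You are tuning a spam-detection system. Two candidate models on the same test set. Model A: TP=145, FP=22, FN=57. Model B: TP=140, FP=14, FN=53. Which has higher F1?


Model A: P=145/167=0.8683, R=145/202=0.7178, F1=2PR/(P+R)=2TP/(2TP+FP+FN)=290/369=0.7859
Model B: P=140/154=0.9091, R=140/193=0.7254, F1=2PR/(P+R)=2TP/(2TP+FP+FN)=280/347=0.8069
0.7859 < 0.8069 → Model B

Model B


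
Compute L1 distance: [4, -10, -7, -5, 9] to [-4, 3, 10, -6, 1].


d = |4+ 4| + |-10-3| + |-7-10| + |-5+ 6| + |9-1|
  = 8 + 13 + 17 + 1 + 8
  = 47

47


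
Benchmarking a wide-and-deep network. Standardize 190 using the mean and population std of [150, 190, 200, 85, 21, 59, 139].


μ = 120.5714, σ = 62.4565
z = (190 - 120.5714)/62.4565 = 1.1116

1.1116


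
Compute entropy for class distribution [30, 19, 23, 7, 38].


Probabilities: [30/117, 19/117, 23/117, 7/117, 38/117] ≈ [0.2564, 0.1624, 0.1966, 0.0598, 0.3248]
H = -((30/117)·log₂(30/117) + (19/117)·log₂(19/117) + (23/117)·log₂(23/117) + (7/117)·log₂(7/117) + (38/117)·log₂(38/117))
  = 2.1607 bits

2.1607 bits


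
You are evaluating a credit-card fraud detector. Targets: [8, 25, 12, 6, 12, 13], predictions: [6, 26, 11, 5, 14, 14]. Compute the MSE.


Squared errors: (8-6)²=4, (25-26)²=1, (12-11)²=1, (6-5)²=1, (12-14)²=4, (13-14)²=1
Sum = 12
MSE = 12/6 = 2

2


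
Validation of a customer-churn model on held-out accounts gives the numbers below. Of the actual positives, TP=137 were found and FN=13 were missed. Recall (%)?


Recall = TP/(TP+FN)
= 137/(137+13)
= 137/150 = 91.33%

91.33%


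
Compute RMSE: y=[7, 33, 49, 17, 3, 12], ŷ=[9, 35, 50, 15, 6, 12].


MSE = 22/6 = 3.6667
RMSE = √(22/6) = 1.9149

1.9149


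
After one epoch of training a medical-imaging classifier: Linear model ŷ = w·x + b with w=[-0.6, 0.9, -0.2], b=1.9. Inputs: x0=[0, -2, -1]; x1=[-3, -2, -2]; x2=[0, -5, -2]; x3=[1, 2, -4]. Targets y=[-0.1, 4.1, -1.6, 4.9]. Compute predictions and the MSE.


ŷ0 = (-0.6)·(0) + (0.9)·(-2) + (-0.2)·(-1) + 1.9 = 0.3
ŷ1 = (-0.6)·(-3) + (0.9)·(-2) + (-0.2)·(-2) + 1.9 = 2.3
ŷ2 = (-0.6)·(0) + (0.9)·(-5) + (-0.2)·(-2) + 1.9 = -2.2
ŷ3 = (-0.6)·(1) + (0.9)·(2) + (-0.2)·(-4) + 1.9 = 3.9
errors² = [0.16, 3.24, 0.36, 1.0]
MSE = 4.7600/4 = 1.19

1.19


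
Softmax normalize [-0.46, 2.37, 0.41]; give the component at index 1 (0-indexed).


Exponentials: e^-0.46=0.6313, e^2.37=10.6974, e^0.41=1.5068
Sum = 12.8355
Softmax = [0.0492, 0.8334, 0.1174]
p[1] = 10.6974/12.8355 = 0.8334

0.8334


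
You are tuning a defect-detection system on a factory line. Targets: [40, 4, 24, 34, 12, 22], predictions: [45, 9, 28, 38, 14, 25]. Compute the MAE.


Absolute errors: |40-45|=5, |4-9|=5, |24-28|=4, |34-38|=4, |12-14|=2, |22-25|=3
Sum = 23
MAE = 23/6 = 23/6

23/6


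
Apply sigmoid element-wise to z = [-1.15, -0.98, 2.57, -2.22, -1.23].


σ(-1.15) = 1/(1+e^1.15) = 0.2405
σ(-0.98) = 1/(1+e^0.98) = 0.2729
σ(2.57) = 1/(1+e^-2.57) = 0.9289
σ(-2.22) = 1/(1+e^2.22) = 0.098
σ(-1.23) = 1/(1+e^1.23) = 0.2262
result = [0.2405, 0.2729, 0.9289, 0.098, 0.2262]

[0.2405, 0.2729, 0.9289, 0.098, 0.2262]


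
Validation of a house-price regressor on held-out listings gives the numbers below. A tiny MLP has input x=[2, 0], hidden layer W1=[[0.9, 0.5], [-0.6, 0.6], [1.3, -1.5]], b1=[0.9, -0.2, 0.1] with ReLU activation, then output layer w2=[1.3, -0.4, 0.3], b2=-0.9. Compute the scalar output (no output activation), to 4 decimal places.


z1[0] = (0.9)·(2) + (0.5)·(0) + 0.9 = 2.7
z1[1] = (-0.6)·(2) + (0.6)·(0) - 0.2 = -1.4
z1[2] = (1.3)·(2) + (-1.5)·(0) + 0.1 = 2.7
h = ReLU(z1) = [2.7, 0.0, 2.7]
output = (1.3)·(2.7) + (-0.4)·(0.0) + (0.3)·(2.7) - 0.9 = 3.42

3.42


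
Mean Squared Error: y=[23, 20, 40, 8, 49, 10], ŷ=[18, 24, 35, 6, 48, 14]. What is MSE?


Squared errors: (23-18)²=25, (20-24)²=16, (40-35)²=25, (8-6)²=4, (49-48)²=1, (10-14)²=16
Sum = 87
MSE = 87/6 = 29/2

29/2


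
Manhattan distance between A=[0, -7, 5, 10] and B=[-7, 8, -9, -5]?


d = |0+ 7| + |-7-8| + |5+ 9| + |10+ 5|
  = 7 + 15 + 14 + 15
  = 51

51


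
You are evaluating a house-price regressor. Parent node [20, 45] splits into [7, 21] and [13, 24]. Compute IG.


Parent = [20, 45], H_parent = 0.8905
H_left = 0.8113 (n=28), H_right = 0.9353 (n=37)
H_children = (28/65)·0.8113 + (37/65)·0.9353 = 0.8819
IG = 0.8905 - 0.8819 = 0.0086

0.0086


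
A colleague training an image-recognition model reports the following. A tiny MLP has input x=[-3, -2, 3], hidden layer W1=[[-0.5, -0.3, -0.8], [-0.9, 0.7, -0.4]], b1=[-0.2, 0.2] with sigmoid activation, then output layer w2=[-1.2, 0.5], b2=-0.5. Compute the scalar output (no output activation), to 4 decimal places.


z1[0] = (-0.5)·(-3) + (-0.3)·(-2) + (-0.8)·(3) - 0.2 = -0.5
z1[1] = (-0.9)·(-3) + (0.7)·(-2) + (-0.4)·(3) + 0.2 = 0.3
h = sigmoid(z1) = [0.3775, 0.5744]
output = (-1.2)·(0.3775) + (0.5)·(0.5744) - 0.5 = -0.6658

-0.6658


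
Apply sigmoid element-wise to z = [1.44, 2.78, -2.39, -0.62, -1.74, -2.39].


σ(1.44) = 1/(1+e^-1.44) = 0.8085
σ(2.78) = 1/(1+e^-2.78) = 0.9416
σ(-2.39) = 1/(1+e^2.39) = 0.0839
σ(-0.62) = 1/(1+e^0.62) = 0.3498
σ(-1.74) = 1/(1+e^1.74) = 0.1493
σ(-2.39) = 1/(1+e^2.39) = 0.0839
result = [0.8085, 0.9416, 0.0839, 0.3498, 0.1493, 0.0839]

[0.8085, 0.9416, 0.0839, 0.3498, 0.1493, 0.0839]


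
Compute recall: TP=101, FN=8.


Recall = TP/(TP+FN)
= 101/(101+8)
= 101/109 = 92.66%

92.66%


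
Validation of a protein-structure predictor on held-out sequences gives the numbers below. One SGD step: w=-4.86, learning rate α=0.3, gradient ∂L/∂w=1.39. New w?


w_new = w - α·∇
= -4.86 - 0.3·1.39
= -4.86 - 0.417
= -5.277

-5.277


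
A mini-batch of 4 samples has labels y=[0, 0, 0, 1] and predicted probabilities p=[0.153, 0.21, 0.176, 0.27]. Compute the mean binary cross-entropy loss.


L[0] = -ln(1-0.153) = -ln(0.847) = 0.1661
L[1] = -ln(1-0.21) = -ln(0.79) = 0.2357
L[2] = -ln(1-0.176) = -ln(0.824) = 0.1936
L[3] = -ln(0.27) = 1.3093
mean = (0.1661 + 0.2357 + 0.1936 + 1.3093)/4 = 0.4762

0.4762


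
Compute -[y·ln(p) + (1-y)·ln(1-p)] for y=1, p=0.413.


BCE = -[y·ln(p) + (1-y)·ln(1-p)]
= -1·ln(0.413) - 0
= -ln(0.413) = 0.8843

0.8843


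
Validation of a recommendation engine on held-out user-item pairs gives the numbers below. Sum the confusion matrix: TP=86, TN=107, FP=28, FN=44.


Total = TP + TN + FP + FN
= 86 + 107 + 28 + 44
= 265
(Predicted positive: 114, predicted negative: 151)

265


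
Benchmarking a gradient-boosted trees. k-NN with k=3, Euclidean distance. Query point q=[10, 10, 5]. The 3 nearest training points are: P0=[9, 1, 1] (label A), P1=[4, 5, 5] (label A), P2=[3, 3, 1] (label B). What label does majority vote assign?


d(q,P0) = 9.8995  (label A)
d(q,P1) = 7.8102  (label A)
d(q,P2) = 10.6771  (label B)
Votes: A=2, B=1
Majority → A

A


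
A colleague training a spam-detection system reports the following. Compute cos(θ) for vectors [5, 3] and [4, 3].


A·B = 5·4 + 3·3 = 29
‖A‖ = √34 = 5.831, ‖B‖ = √25 = 5
cos = 29/(√34·√25) = 29/√850 = 0.9947

0.9947


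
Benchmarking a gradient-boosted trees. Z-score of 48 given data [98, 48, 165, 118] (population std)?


μ = 107.25, σ = 41.9725
z = (48 - 107.25)/41.9725 = -1.4116

-1.4116


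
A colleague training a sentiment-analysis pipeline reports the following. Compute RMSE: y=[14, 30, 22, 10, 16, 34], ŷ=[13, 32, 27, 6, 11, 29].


MSE = 96/6 = 16
RMSE = √(96/6) = 4.0

4.0


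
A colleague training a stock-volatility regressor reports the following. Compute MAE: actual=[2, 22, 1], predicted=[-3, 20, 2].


Absolute errors: |2+ 3|=5, |22-20|=2, |1-2|=1
Sum = 8
MAE = 8/3 = 8/3

8/3


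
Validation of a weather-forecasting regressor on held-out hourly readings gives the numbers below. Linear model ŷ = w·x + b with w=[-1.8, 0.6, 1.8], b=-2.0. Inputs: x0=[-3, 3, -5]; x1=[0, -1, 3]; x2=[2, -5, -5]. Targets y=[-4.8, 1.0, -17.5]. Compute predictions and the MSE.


ŷ0 = (-1.8)·(-3) + (0.6)·(3) + (1.8)·(-5) - 2.0 = -3.8
ŷ1 = (-1.8)·(0) + (0.6)·(-1) + (1.8)·(3) - 2.0 = 2.8
ŷ2 = (-1.8)·(2) + (0.6)·(-5) + (1.8)·(-5) - 2.0 = -17.6
errors² = [1.0, 3.24, 0.01]
MSE = 4.2500/3 = 1.4167

1.4167


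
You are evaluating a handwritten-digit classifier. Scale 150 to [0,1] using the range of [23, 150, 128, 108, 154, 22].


min=22, max=154
(150-22)/(154-22) = 128/132 = 0.9697

0.9697


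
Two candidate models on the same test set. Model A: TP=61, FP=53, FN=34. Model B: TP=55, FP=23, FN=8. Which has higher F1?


Model A: P=61/114=0.5351, R=61/95=0.6421, F1=2PR/(P+R)=2TP/(2TP+FP+FN)=122/209=0.5837
Model B: P=55/78=0.7051, R=55/63=0.873, F1=2PR/(P+R)=2TP/(2TP+FP+FN)=110/141=0.7801
0.5837 < 0.7801 → Model B

Model B
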